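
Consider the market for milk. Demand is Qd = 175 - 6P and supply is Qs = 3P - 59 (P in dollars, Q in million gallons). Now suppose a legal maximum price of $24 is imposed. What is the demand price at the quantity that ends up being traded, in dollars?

27

Setting quantity demanded equal to quantity supplied, 175 - 6P = 3P - 59, gives P* = 26 and Q* = 19.
Since 24 < 26, the ceiling is binding.
At P = 24: Qd = 175 - 6·24 = 31 and Qs = 3·24 - 59 = 13.
Only 13 units reach the market. On the demand curve, the marginal buyer's willingness to pay at Q = 13 is (175 - 13)/6 = 27.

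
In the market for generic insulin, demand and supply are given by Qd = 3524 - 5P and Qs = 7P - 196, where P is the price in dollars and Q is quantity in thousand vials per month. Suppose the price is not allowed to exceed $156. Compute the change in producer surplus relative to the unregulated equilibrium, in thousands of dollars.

Setting quantity demanded equal to quantity supplied, 3524 - 5P = 7P - 196, gives P* = 310 and Q* = 1974.
Since 156 < 310, the ceiling is binding.
At P = 156: Qd = 3524 - 5·156 = 2744 and Qs = 7·156 - 196 = 896.
Producer surplus without the control is ½ · (310 - 28) · 1974 = 278334.
With the ceiling, producers sell 896 units at 156, so PS = ½ · (156 - 28) · 896 = 57344.
Change in producer surplus = 57344 - 278334 = -220990.

-220990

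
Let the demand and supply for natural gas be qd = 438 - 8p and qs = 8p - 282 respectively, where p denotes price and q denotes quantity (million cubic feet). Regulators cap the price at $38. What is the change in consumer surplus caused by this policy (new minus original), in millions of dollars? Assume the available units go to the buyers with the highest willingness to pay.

Equilibrium: 438 - 8p = 8p - 282, so 720 = 16p and p* = 45, q* = 78.
Because the ceiling (38) lies below the market-clearing price, it is binding.
At p = 38: qd = 438 - 8·38 = 134 and qs = 8·38 - 282 = 22.
Consumer surplus without the control is ½ · (54.75 - 45) · 78 = 380.25.
With the ceiling, 22 units are sold at 38 (assume they go to the highest-value buyers). The demand price at q = 22 is 52, so CS = ½ · [(54.75 - 38) + (52 - 38)] · 22 = 338.25.
Change in consumer surplus = 338.25 - 380.25 = -42.

-42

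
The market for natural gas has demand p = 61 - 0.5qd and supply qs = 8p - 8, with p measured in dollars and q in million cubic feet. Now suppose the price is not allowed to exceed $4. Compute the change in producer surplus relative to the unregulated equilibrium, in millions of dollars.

-540

Rearranging demand gives qd = 122 - 2p. Without the control the market clears where 122 - 2p = 8p - 8, i.e. p* = 13 and q* = 96.
Because the ceiling (4) lies below the market-clearing price, it is binding.
At p = 4: qd = 122 - 2·4 = 114 and qs = 8·4 - 8 = 24.
Producer surplus without the control is ½ · (13 - 1) · 96 = 576.
With the ceiling, producers sell 24 units at 4, so PS = ½ · (4 - 1) · 24 = 36.
Change in producer surplus = 36 - 576 = -540.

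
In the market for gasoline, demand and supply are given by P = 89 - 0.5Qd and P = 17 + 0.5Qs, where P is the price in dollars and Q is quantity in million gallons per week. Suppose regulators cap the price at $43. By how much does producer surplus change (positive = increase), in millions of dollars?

-620

Rearranging demand gives Qd = 178 - 2P; rearranging supply gives Qs = 2P - 34. Setting quantity demanded equal to quantity supplied, 178 - 2P = 2P - 34, gives P* = 53 and Q* = 72.
Since 43 < 53, the ceiling is binding.
At P = 43: Qd = 178 - 2·43 = 92 and Qs = 2·43 - 34 = 52.
Producer surplus without the control is ½ · (53 - 17) · 72 = 1296.
With the ceiling, producers sell 52 units at 43, so PS = ½ · (43 - 17) · 52 = 676.
Change in producer surplus = 676 - 1296 = -620.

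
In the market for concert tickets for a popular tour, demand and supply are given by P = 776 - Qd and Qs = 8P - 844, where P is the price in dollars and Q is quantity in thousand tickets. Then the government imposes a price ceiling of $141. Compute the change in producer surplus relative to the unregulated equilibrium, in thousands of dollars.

Rearranging demand gives Qd = 776 - P. Equilibrium: 776 - P = 8P - 844, so 1620 = 9P and P* = 180, Q* = 596.
Since 141 < 180, the ceiling is binding.
At P = 141: Qd = 776 - 141 = 635 and Qs = 8·141 - 844 = 284.
Producer surplus without the control is ½ · (180 - 105.5) · 596 = 22201.
With the ceiling, producers sell 284 units at 141, so PS = ½ · (141 - 105.5) · 284 = 5041.
Change in producer surplus = 5041 - 22201 = -17160.

-17160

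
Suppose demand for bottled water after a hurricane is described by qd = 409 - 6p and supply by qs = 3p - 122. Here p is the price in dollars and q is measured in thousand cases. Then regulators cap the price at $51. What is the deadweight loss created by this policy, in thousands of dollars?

Setting quantity demanded equal to quantity supplied, 409 - 6p = 3p - 122, gives p* = 59 and q* = 55.
Because the ceiling (51) lies below the market-clearing price, it is binding.
At p = 51: qd = 409 - 6·51 = 103 and qs = 3·51 - 122 = 31.
Quantity traded falls to 31. At q = 31 the demand price is (409 - 31)/6 = 63 and the supply price is (122 + 31)/3 = 51.
Deadweight loss = ½ · (63 - 51) · (55 - 31) = ½ · 12 · 24 = 144.

144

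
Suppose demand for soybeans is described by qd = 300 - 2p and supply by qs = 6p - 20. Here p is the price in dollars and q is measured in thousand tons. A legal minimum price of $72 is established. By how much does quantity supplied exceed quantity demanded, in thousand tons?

In a free market, 300 - 2p = 6p - 20 gives the equilibrium p* = 40, q* = 220.
Because the floor (72) lies above the market-clearing price, it is binding.
At p = 72: qd = 300 - 2·72 = 156 and qs = 6·72 - 20 = 412.
Surplus = qs - qd = 412 - 156 = 256.

256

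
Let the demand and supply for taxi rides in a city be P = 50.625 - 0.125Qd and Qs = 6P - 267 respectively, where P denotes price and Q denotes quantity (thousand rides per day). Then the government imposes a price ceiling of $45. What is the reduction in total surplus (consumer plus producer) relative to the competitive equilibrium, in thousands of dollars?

47.25

Rearranging demand gives Qd = 405 - 8P. Without the control the market clears where 405 - 8P = 6P - 267, i.e. P* = 48 and Q* = 21.
The ceiling of 45 is below the equilibrium price 48, so it binds.
At P = 45: Qd = 405 - 8·45 = 45 and Qs = 6·45 - 267 = 3.
Quantity traded falls to 3. At Q = 3 the demand price is (405 - 3)/8 = 50.25 and the supply price is (267 + 3)/6 = 45.
Deadweight loss = ½ · (50.25 - 45) · (21 - 3) = ½ · 5.25 · 18 = 47.25.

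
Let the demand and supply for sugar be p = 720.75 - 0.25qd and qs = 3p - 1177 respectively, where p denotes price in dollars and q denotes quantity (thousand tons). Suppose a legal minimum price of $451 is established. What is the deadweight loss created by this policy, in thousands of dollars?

Rearranging demand gives qd = 2883 - 4p. Setting quantity demanded equal to quantity supplied, 2883 - 4p = 3p - 1177, gives p* = 580 and q* = 563.
The floor of 451 is below the equilibrium price 580, so it is not binding; the market clears at p* = 580, q* = 563.
Since the control does not bind, no trades are prevented and deadweight loss is zero.

0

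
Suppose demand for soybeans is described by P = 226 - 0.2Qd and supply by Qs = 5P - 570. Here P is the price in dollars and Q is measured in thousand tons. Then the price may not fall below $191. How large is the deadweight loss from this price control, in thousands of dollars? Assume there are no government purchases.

2205

Rearranging demand gives Qd = 1130 - 5P. In a free market, 1130 - 5P = 5P - 570 gives the equilibrium P* = 170, Q* = 280.
Since 191 > 170, the floor is binding.
At P = 191: Qd = 1130 - 5·191 = 175 and Qs = 5·191 - 570 = 385.
Quantity traded falls to 175. At Q = 175 the demand price is (1130 - 175)/5 = 191 and the supply price is (570 + 175)/5 = 149.
Deadweight loss = ½ · (191 - 149) · (280 - 175) = ½ · 42 · 105 = 2205.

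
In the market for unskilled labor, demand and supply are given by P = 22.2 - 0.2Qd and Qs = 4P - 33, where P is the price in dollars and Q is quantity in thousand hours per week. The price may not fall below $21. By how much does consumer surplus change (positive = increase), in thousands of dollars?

Rearranging demand gives Qd = 111 - 5P. Equilibrium: 111 - 5P = 4P - 33, so 144 = 9P and P* = 16, Q* = 31.
Because the floor (21) lies above the market-clearing price, it is binding.
At P = 21: Qd = 111 - 5·21 = 6 and Qs = 4·21 - 33 = 51.
Consumer surplus without the control is ½ · (22.2 - 16) · 31 = 96.1.
With the floor, consumers buy 6 units at 21, so CS = ½ · (22.2 - 21) · 6 = 3.6.
Change in consumer surplus = 3.6 - 96.1 = -92.5.

-92.5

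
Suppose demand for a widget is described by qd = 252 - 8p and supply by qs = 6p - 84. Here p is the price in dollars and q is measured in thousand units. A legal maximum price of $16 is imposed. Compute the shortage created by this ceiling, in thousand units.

Equilibrium: 252 - 8p = 6p - 84, so 336 = 14p and p* = 24, q* = 60.
Because the ceiling (16) lies below the market-clearing price, it is binding.
At p = 16: qd = 252 - 8·16 = 124 and qs = 6·16 - 84 = 12.
Shortage = qd - qs = 124 - 12 = 112.

112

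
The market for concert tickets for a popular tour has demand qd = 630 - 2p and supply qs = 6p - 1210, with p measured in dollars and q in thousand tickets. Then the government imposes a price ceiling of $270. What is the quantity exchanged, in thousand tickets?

Setting quantity demanded equal to quantity supplied, 630 - 2p = 6p - 1210, gives p* = 230 and q* = 170.
The ceiling of 270 is above the equilibrium price 230, so it is not binding; the market clears at p* = 230, q* = 170.

170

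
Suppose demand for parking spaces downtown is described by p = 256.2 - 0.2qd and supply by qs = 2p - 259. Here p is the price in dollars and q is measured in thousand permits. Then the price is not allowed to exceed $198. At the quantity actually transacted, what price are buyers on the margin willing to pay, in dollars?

228.8

Rearranging demand gives qd = 1281 - 5p. Equilibrium: 1281 - 5p = 2p - 259, so 1540 = 7p and p* = 220, q* = 181.
The ceiling of 198 is below the equilibrium price 220, so it binds.
At p = 198: qd = 1281 - 5·198 = 291 and qs = 2·198 - 259 = 137.
Only 137 units reach the market. On the demand curve, the marginal buyer's willingness to pay at q = 137 is (1281 - 137)/5 = 228.8.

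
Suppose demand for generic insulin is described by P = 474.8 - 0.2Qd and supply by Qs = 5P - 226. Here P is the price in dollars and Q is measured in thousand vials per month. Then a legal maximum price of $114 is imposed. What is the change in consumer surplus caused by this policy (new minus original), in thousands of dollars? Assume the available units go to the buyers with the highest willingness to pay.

-3066

Rearranging demand gives Qd = 2374 - 5P. Equilibrium: 2374 - 5P = 5P - 226, so 2600 = 10P and P* = 260, Q* = 1074.
The ceiling of 114 is below the equilibrium price 260, so it binds.
At P = 114: Qd = 2374 - 5·114 = 1804 and Qs = 5·114 - 226 = 344.
Consumer surplus without the control is ½ · (474.8 - 260) · 1074 = 115347.6.
With the ceiling, 344 units are sold at 114 (assume they go to the highest-value buyers). The demand price at Q = 344 is 406, so CS = ½ · [(474.8 - 114) + (406 - 114)] · 344 = 112281.6.
Change in consumer surplus = 112281.6 - 115347.6 = -3066.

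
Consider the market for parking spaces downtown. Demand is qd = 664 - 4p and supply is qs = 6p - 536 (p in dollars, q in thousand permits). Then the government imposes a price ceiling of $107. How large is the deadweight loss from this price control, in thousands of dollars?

Setting quantity demanded equal to quantity supplied, 664 - 4p = 6p - 536, gives p* = 120 and q* = 184.
Since 107 < 120, the ceiling is binding.
At p = 107: qd = 664 - 4·107 = 236 and qs = 6·107 - 536 = 106.
Quantity traded falls to 106. At q = 106 the demand price is (664 - 106)/4 = 139.5 and the supply price is (536 + 106)/6 = 107.
Deadweight loss = ½ · (139.5 - 107) · (184 - 106) = ½ · 32.5 · 78 = 1267.5.

1267.5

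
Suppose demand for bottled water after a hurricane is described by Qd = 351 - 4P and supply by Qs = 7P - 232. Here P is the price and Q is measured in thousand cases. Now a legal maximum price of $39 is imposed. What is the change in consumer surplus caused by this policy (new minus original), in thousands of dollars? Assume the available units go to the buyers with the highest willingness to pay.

In a free market, 351 - 4P = 7P - 232 gives the equilibrium P* = 53, Q* = 139.
Since 39 < 53, the ceiling is binding.
At P = 39: Qd = 351 - 4·39 = 195 and Qs = 7·39 - 232 = 41.
Consumer surplus without the control is ½ · (87.75 - 53) · 139 = 2415.125.
With the ceiling, 41 units are sold at 39 (assume they go to the highest-value buyers). The demand price at Q = 41 is 77.5, so CS = ½ · [(87.75 - 39) + (77.5 - 39)] · 41 = 1788.625.
Change in consumer surplus = 1788.625 - 2415.125 = -626.5.

-626.5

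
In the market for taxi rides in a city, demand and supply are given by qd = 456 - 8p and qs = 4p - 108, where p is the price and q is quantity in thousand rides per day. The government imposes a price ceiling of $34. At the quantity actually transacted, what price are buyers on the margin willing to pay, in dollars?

53.5

In a free market, 456 - 8p = 4p - 108 gives the equilibrium p* = 47, q* = 80.
Because the ceiling (34) lies below the market-clearing price, it is binding.
At p = 34: qd = 456 - 8·34 = 184 and qs = 4·34 - 108 = 28.
Only 28 units reach the market. On the demand curve, the marginal buyer's willingness to pay at q = 28 is (456 - 28)/8 = 53.5.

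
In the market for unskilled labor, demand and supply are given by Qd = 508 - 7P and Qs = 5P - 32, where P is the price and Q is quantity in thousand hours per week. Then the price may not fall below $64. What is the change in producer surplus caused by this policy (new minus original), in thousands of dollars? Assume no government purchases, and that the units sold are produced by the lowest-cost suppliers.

Setting quantity demanded equal to quantity supplied, 508 - 7P = 5P - 32, gives P* = 45 and Q* = 193.
Because the floor (64) lies above the market-clearing price, it is binding.
At P = 64: Qd = 508 - 7·64 = 60 and Qs = 5·64 - 32 = 288.
Producer surplus without the control is ½ · (45 - 6.4) · 193 = 3724.9.
With the floor, 60 units are sold at 64. The supply price at Q = 60 is 18.4, so PS = ½ · [(64 - 6.4) + (64 - 18.4)] · 60 = 3096.
Change in producer surplus = 3096 - 3724.9 = -628.9.

-628.9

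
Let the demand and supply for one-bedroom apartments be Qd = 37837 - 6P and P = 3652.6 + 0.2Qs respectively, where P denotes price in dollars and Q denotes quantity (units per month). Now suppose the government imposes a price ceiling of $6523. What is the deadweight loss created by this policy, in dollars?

0

Rearranging supply gives Qs = 5P - 18263. Equilibrium: 37837 - 6P = 5P - 18263, so 56100 = 11P and P* = 5100, Q* = 7237.
The ceiling of 6523 is above the equilibrium price 5100, so it is not binding; the market clears at P* = 5100, Q* = 7237.
Since the control does not bind, no trades are prevented and deadweight loss is zero.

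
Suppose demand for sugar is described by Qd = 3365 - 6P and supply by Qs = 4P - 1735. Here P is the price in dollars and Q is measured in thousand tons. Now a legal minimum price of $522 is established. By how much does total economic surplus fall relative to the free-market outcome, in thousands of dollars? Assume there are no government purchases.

1080

In a free market, 3365 - 6P = 4P - 1735 gives the equilibrium P* = 510, Q* = 305.
The floor of 522 is above the equilibrium price 510, so it binds.
At P = 522: Qd = 3365 - 6·522 = 233 and Qs = 4·522 - 1735 = 353.
Quantity traded falls to 233. At Q = 233 the demand price is (3365 - 233)/6 = 522 and the supply price is (1735 + 233)/4 = 492.
Deadweight loss = ½ · (522 - 492) · (305 - 233) = ½ · 30 · 72 = 1080.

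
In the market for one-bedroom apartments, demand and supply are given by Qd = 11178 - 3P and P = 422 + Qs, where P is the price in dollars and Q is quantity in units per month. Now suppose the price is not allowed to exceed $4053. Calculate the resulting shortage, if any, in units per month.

Rearranging supply gives Qs = P - 422. Without the control the market clears where 11178 - 3P = P - 422, i.e. P* = 2900 and Q* = 2478.
Since 4053 is above P* = 2900, the ceiling does not bind and the free-market outcome prevails.
Since the control does not bind, there is no shortage.

0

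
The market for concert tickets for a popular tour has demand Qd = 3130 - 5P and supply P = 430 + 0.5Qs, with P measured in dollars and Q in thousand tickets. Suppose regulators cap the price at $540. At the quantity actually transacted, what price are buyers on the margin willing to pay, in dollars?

Rearranging supply gives Qs = 2P - 860. Setting quantity demanded equal to quantity supplied, 3130 - 5P = 2P - 860, gives P* = 570 and Q* = 280.
The ceiling of 540 is below the equilibrium price 570, so it binds.
At P = 540: Qd = 3130 - 5·540 = 430 and Qs = 2·540 - 860 = 220.
Only 220 units reach the market. On the demand curve, the marginal buyer's willingness to pay at Q = 220 is (3130 - 220)/5 = 582.

582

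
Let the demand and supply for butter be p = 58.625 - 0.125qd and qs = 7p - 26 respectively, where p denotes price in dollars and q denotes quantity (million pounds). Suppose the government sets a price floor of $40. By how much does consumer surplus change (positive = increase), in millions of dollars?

-1239

Rearranging demand gives qd = 469 - 8p. Setting quantity demanded equal to quantity supplied, 469 - 8p = 7p - 26, gives p* = 33 and q* = 205.
Because the floor (40) lies above the market-clearing price, it is binding.
At p = 40: qd = 469 - 8·40 = 149 and qs = 7·40 - 26 = 254.
Consumer surplus without the control is ½ · (58.625 - 33) · 205 = 2626.5625.
With the floor, consumers buy 149 units at 40, so CS = ½ · (58.625 - 40) · 149 = 1387.5625.
Change in consumer surplus = 1387.5625 - 2626.5625 = -1239.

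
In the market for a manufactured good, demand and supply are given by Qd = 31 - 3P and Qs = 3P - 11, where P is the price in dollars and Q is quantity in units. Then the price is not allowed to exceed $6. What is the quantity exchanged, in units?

7

Setting quantity demanded equal to quantity supplied, 31 - 3P = 3P - 11, gives P* = 7 and Q* = 10.
Since 6 < 7, the ceiling is binding.
At P = 6: Qd = 31 - 3·6 = 13 and Qs = 3·6 - 11 = 7.
The quantity actually transacted is the short side, supply: 7.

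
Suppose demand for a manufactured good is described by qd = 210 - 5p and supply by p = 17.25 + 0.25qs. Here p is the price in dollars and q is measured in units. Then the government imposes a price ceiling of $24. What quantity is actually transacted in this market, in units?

27

Rearranging supply gives qs = 4p - 69. In a free market, 210 - 5p = 4p - 69 gives the equilibrium p* = 31, q* = 55.
The ceiling of 24 is below the equilibrium price 31, so it binds.
At p = 24: qd = 210 - 5·24 = 90 and qs = 4·24 - 69 = 27.
The quantity actually transacted is the short side, supply: 27.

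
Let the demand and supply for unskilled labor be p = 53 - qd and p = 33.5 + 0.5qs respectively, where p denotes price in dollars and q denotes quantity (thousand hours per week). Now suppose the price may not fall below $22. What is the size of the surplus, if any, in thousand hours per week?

0

Rearranging demand gives qd = 53 - p; rearranging supply gives qs = 2p - 67. Equilibrium: 53 - p = 2p - 67, so 120 = 3p and p* = 40, q* = 13.
The floor of 22 is below the equilibrium price 40, so it is not binding; the market clears at p* = 40, q* = 13.
Since the control does not bind, there is no surplus.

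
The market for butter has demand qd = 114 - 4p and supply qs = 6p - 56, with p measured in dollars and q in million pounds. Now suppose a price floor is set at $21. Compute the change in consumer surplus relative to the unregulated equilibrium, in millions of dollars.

Without the control the market clears where 114 - 4p = 6p - 56, i.e. p* = 17 and q* = 46.
Because the floor (21) lies above the market-clearing price, it is binding.
At p = 21: qd = 114 - 4·21 = 30 and qs = 6·21 - 56 = 70.
Consumer surplus without the control is ½ · (28.5 - 17) · 46 = 264.5.
With the floor, consumers buy 30 units at 21, so CS = ½ · (28.5 - 21) · 30 = 112.5.
Change in consumer surplus = 112.5 - 264.5 = -152.

-152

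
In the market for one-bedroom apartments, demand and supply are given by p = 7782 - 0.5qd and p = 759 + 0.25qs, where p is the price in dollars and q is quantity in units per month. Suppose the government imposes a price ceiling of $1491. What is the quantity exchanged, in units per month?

Rearranging demand gives qd = 15564 - 2p; rearranging supply gives qs = 4p - 3036. Without the control the market clears where 15564 - 2p = 4p - 3036, i.e. p* = 3100 and q* = 9364.
Since 1491 < 3100, the ceiling is binding.
At p = 1491: qd = 15564 - 2·1491 = 12582 and qs = 4·1491 - 3036 = 2928.
The quantity actually transacted is the short side, supply: 2928.

2928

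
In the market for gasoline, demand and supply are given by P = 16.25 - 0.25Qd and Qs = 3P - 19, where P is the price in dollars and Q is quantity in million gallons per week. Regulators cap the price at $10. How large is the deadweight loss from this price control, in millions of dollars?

10.5

Rearranging demand gives Qd = 65 - 4P. In a free market, 65 - 4P = 3P - 19 gives the equilibrium P* = 12, Q* = 17.
The ceiling of 10 is below the equilibrium price 12, so it binds.
At P = 10: Qd = 65 - 4·10 = 25 and Qs = 3·10 - 19 = 11.
Quantity traded falls to 11. At Q = 11 the demand price is (65 - 11)/4 = 13.5 and the supply price is (19 + 11)/3 = 10.
Deadweight loss = ½ · (13.5 - 10) · (17 - 11) = ½ · 3.5 · 6 = 10.5.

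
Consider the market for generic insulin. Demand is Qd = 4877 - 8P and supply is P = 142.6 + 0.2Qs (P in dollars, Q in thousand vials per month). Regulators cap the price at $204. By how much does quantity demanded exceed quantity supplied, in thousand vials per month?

Rearranging supply gives Qs = 5P - 713. In a free market, 4877 - 8P = 5P - 713 gives the equilibrium P* = 430, Q* = 1437.
Since 204 < 430, the ceiling is binding.
At P = 204: Qd = 4877 - 8·204 = 3245 and Qs = 5·204 - 713 = 307.
Shortage = Qd - Qs = 3245 - 307 = 2938.

2938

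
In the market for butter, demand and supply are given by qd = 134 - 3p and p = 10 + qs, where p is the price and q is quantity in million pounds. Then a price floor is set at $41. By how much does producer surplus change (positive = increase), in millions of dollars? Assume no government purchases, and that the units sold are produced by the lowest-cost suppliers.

-57.5

Rearranging supply gives qs = p - 10. In a free market, 134 - 3p = p - 10 gives the equilibrium p* = 36, q* = 26.
Because the floor (41) lies above the market-clearing price, it is binding.
At p = 41: qd = 134 - 3·41 = 11 and qs = 41 - 10 = 31.
Producer surplus without the control is ½ · (36 - 10) · 26 = 338.
With the floor, 11 units are sold at 41. The supply price at q = 11 is 21, so PS = ½ · [(41 - 10) + (41 - 21)] · 11 = 280.5.
Change in producer surplus = 280.5 - 338 = -57.5.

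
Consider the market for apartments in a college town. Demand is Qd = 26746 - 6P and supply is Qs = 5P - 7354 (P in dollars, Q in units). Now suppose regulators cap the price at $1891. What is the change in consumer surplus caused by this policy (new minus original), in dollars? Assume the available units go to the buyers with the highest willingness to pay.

-505059.75

Equilibrium: 26746 - 6P = 5P - 7354, so 34100 = 11P and P* = 3100, Q* = 8146.
The ceiling of 1891 is below the equilibrium price 3100, so it binds.
At P = 1891: Qd = 26746 - 6·1891 = 15400 and Qs = 5·1891 - 7354 = 2101.
Consumer surplus without the control is ½ · (13373/3 - 3100) · 8146 = 16589329/3.
With the ceiling, 2101 units are sold at 1891 (assume they go to the highest-value buyers). The demand price at Q = 2101 is 4107.5, so CS = ½ · [(13373/3 - 1891) + (4107.5 - 1891)] · 2101 = 60296599/12.
Change in consumer surplus = 60296599/12 - 16589329/3 = -505059.75.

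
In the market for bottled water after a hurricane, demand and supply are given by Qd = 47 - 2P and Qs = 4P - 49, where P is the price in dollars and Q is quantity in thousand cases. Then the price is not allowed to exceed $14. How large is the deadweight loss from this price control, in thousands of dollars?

Setting quantity demanded equal to quantity supplied, 47 - 2P = 4P - 49, gives P* = 16 and Q* = 15.
The ceiling of 14 is below the equilibrium price 16, so it binds.
At P = 14: Qd = 47 - 2·14 = 19 and Qs = 4·14 - 49 = 7.
Quantity traded falls to 7. At Q = 7 the demand price is (47 - 7)/2 = 20 and the supply price is (49 + 7)/4 = 14.
Deadweight loss = ½ · (20 - 14) · (15 - 7) = ½ · 6 · 8 = 24.

24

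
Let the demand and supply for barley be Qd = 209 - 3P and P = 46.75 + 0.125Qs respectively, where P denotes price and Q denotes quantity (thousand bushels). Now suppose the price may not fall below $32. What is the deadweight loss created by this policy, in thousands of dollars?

Rearranging supply gives Qs = 8P - 374. In a free market, 209 - 3P = 8P - 374 gives the equilibrium P* = 53, Q* = 50.
Since 32 is below P* = 53, the floor does not bind and the free-market outcome prevails.
Since the control does not bind, no trades are prevented and deadweight loss is zero.

0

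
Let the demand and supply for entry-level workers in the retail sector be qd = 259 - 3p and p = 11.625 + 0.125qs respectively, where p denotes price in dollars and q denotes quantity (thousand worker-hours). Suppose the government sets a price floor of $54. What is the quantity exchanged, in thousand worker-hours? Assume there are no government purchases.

97

Rearranging supply gives qs = 8p - 93. In a free market, 259 - 3p = 8p - 93 gives the equilibrium p* = 32, q* = 163.
Because the floor (54) lies above the market-clearing price, it is binding.
At p = 54: qd = 259 - 3·54 = 97 and qs = 8·54 - 93 = 339.
The quantity actually transacted is the short side, demand: 97.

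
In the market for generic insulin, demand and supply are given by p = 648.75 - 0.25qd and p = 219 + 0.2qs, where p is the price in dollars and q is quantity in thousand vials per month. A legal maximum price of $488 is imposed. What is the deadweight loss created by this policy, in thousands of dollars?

0

Rearranging demand gives qd = 2595 - 4p; rearranging supply gives qs = 5p - 1095. Without the control the market clears where 2595 - 4p = 5p - 1095, i.e. p* = 410 and q* = 955.
The ceiling of 488 is above the equilibrium price 410, so it is not binding; the market clears at p* = 410, q* = 955.
Since the control does not bind, no trades are prevented and deadweight loss is zero.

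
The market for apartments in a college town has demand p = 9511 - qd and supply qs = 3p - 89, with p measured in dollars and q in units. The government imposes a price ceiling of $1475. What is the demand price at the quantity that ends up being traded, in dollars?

Rearranging demand gives qd = 9511 - p. Without the control the market clears where 9511 - p = 3p - 89, i.e. p* = 2400 and q* = 7111.
The ceiling of 1475 is below the equilibrium price 2400, so it binds.
At p = 1475: qd = 9511 - 1475 = 8036 and qs = 3·1475 - 89 = 4336.
Only 4336 units reach the market. On the demand curve, the marginal buyer's willingness to pay at q = 4336 is (9511 - 4336) = 5175.

5175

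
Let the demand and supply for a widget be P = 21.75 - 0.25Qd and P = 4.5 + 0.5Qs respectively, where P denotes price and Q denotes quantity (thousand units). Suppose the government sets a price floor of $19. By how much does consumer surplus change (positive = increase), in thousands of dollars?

-51

Rearranging demand gives Qd = 87 - 4P; rearranging supply gives Qs = 2P - 9. Without the control the market clears where 87 - 4P = 2P - 9, i.e. P* = 16 and Q* = 23.
Because the floor (19) lies above the market-clearing price, it is binding.
At P = 19: Qd = 87 - 4·19 = 11 and Qs = 2·19 - 9 = 29.
Consumer surplus without the control is ½ · (21.75 - 16) · 23 = 66.125.
With the floor, consumers buy 11 units at 19, so CS = ½ · (21.75 - 19) · 11 = 15.125.
Change in consumer surplus = 15.125 - 66.125 = -51.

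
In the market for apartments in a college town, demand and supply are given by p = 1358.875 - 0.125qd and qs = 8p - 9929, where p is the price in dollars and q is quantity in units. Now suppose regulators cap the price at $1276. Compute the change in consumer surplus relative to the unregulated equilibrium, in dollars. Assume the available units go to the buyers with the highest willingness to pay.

Rearranging demand gives qd = 10871 - 8p. Without the control the market clears where 10871 - 8p = 8p - 9929, i.e. p* = 1300 and q* = 471.
Since 1276 < 1300, the ceiling is binding.
At p = 1276: qd = 10871 - 8·1276 = 663 and qs = 8·1276 - 9929 = 279.
Consumer surplus without the control is ½ · (1358.875 - 1300) · 471 = 13865.0625.
With the ceiling, 279 units are sold at 1276 (assume they go to the highest-value buyers). The demand price at q = 279 is 1324, so CS = ½ · [(1358.875 - 1276) + (1324 - 1276)] · 279 = 18257.0625.
Change in consumer surplus = 18257.0625 - 13865.0625 = 4392.

4392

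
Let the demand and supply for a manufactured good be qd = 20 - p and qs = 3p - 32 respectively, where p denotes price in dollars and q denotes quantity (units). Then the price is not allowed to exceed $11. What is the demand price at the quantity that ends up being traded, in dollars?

19

Equilibrium: 20 - p = 3p - 32, so 52 = 4p and p* = 13, q* = 7.
The ceiling of 11 is below the equilibrium price 13, so it binds.
At p = 11: qd = 20 - 11 = 9 and qs = 3·11 - 32 = 1.
Only 1 units reach the market. On the demand curve, the marginal buyer's willingness to pay at q = 1 is (20 - 1) = 19.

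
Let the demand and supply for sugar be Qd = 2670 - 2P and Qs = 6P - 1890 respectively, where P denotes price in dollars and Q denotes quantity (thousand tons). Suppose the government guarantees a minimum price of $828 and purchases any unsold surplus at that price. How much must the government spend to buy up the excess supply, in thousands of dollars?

1708992

Without the control the market clears where 2670 - 2P = 6P - 1890, i.e. P* = 570 and Q* = 1530.
The floor of 828 is above the equilibrium price 570, so it binds.
At P = 828: Qd = 2670 - 2·828 = 1014 and Qs = 6·828 - 1890 = 3078.
Surplus = Qs - Qd = 2064.
Government expenditure = surplus × support price = 2064 × 828 = 1708992.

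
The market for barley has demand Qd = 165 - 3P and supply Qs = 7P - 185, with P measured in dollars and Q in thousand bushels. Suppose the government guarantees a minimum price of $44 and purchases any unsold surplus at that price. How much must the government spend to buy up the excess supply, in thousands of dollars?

3960

Equilibrium: 165 - 3P = 7P - 185, so 350 = 10P and P* = 35, Q* = 60.
Because the floor (44) lies above the market-clearing price, it is binding.
At P = 44: Qd = 165 - 3·44 = 33 and Qs = 7·44 - 185 = 123.
Surplus = Qs - Qd = 90.
Government expenditure = surplus × support price = 90 × 44 = 3960.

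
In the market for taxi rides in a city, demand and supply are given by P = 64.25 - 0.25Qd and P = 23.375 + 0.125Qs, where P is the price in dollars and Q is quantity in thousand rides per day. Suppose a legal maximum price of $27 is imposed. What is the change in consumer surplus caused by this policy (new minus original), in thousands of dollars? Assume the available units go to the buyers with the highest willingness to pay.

-510

Rearranging demand gives Qd = 257 - 4P; rearranging supply gives Qs = 8P - 187. In a free market, 257 - 4P = 8P - 187 gives the equilibrium P* = 37, Q* = 109.
The ceiling of 27 is below the equilibrium price 37, so it binds.
At P = 27: Qd = 257 - 4·27 = 149 and Qs = 8·27 - 187 = 29.
Consumer surplus without the control is ½ · (64.25 - 37) · 109 = 1485.125.
With the ceiling, 29 units are sold at 27 (assume they go to the highest-value buyers). The demand price at Q = 29 is 57, so CS = ½ · [(64.25 - 27) + (57 - 27)] · 29 = 975.125.
Change in consumer surplus = 975.125 - 1485.125 = -510.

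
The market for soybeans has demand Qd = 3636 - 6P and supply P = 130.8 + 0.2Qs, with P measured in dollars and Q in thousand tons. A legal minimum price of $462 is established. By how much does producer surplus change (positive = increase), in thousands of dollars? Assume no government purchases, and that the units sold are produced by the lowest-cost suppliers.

43545.6

Rearranging supply gives Qs = 5P - 654. In a free market, 3636 - 6P = 5P - 654 gives the equilibrium P* = 390, Q* = 1296.
The floor of 462 is above the equilibrium price 390, so it binds.
At P = 462: Qd = 3636 - 6·462 = 864 and Qs = 5·462 - 654 = 1656.
Producer surplus without the control is ½ · (390 - 130.8) · 1296 = 167961.6.
With the floor, 864 units are sold at 462. The supply price at Q = 864 is 303.6, so PS = ½ · [(462 - 130.8) + (462 - 303.6)] · 864 = 211507.2.
Change in producer surplus = 211507.2 - 167961.6 = 43545.6.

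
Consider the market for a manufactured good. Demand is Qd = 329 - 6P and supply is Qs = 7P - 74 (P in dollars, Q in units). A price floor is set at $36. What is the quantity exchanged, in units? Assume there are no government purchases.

113

Equilibrium: 329 - 6P = 7P - 74, so 403 = 13P and P* = 31, Q* = 143.
The floor of 36 is above the equilibrium price 31, so it binds.
At P = 36: Qd = 329 - 6·36 = 113 and Qs = 7·36 - 74 = 178.
The quantity actually transacted is the short side, demand: 113.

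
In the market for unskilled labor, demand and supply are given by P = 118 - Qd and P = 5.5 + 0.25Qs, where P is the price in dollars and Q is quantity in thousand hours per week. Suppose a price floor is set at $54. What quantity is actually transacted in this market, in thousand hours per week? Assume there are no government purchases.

Rearranging demand gives Qd = 118 - P; rearranging supply gives Qs = 4P - 22. Setting quantity demanded equal to quantity supplied, 118 - P = 4P - 22, gives P* = 28 and Q* = 90.
Because the floor (54) lies above the market-clearing price, it is binding.
At P = 54: Qd = 118 - 54 = 64 and Qs = 4·54 - 22 = 194.
The quantity actually transacted is the short side, demand: 64.

64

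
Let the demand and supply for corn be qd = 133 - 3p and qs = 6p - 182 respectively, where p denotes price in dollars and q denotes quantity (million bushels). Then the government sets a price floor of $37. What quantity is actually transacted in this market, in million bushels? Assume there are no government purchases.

22

Without the control the market clears where 133 - 3p = 6p - 182, i.e. p* = 35 and q* = 28.
Because the floor (37) lies above the market-clearing price, it is binding.
At p = 37: qd = 133 - 3·37 = 22 and qs = 6·37 - 182 = 40.
The quantity actually transacted is the short side, demand: 22.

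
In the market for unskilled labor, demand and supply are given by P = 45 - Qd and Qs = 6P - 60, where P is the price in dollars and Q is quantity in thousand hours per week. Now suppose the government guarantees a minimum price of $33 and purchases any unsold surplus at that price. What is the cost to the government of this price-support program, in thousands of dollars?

4158

Rearranging demand gives Qd = 45 - P. Without the control the market clears where 45 - P = 6P - 60, i.e. P* = 15 and Q* = 30.
Since 33 > 15, the floor is binding.
At P = 33: Qd = 45 - 33 = 12 and Qs = 6·33 - 60 = 138.
Surplus = Qs - Qd = 126.
Government expenditure = surplus × support price = 126 × 33 = 4158.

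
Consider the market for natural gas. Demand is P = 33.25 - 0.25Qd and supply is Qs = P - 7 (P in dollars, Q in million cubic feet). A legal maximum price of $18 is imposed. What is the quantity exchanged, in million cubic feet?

Rearranging demand gives Qd = 133 - 4P. Without the control the market clears where 133 - 4P = P - 7, i.e. P* = 28 and Q* = 21.
Since 18 < 28, the ceiling is binding.
At P = 18: Qd = 133 - 4·18 = 61 and Qs = 18 - 7 = 11.
The quantity actually transacted is the short side, supply: 11.

11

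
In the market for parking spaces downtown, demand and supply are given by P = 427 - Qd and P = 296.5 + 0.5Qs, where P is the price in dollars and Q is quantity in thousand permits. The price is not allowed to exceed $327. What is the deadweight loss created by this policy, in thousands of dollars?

507

Rearranging demand gives Qd = 427 - P; rearranging supply gives Qs = 2P - 593. In a free market, 427 - P = 2P - 593 gives the equilibrium P* = 340, Q* = 87.
The ceiling of 327 is below the equilibrium price 340, so it binds.
At P = 327: Qd = 427 - 327 = 100 and Qs = 2·327 - 593 = 61.
Quantity traded falls to 61. At Q = 61 the demand price is 427 - 61 = 366 and the supply price is (593 + 61)/2 = 327.
Deadweight loss = ½ · (366 - 327) · (87 - 61) = ½ · 39 · 26 = 507.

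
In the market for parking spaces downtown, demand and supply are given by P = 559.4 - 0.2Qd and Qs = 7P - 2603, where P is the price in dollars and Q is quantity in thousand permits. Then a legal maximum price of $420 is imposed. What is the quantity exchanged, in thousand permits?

Rearranging demand gives Qd = 2797 - 5P. Setting quantity demanded equal to quantity supplied, 2797 - 5P = 7P - 2603, gives P* = 450 and Q* = 547.
Since 420 < 450, the ceiling is binding.
At P = 420: Qd = 2797 - 5·420 = 697 and Qs = 7·420 - 2603 = 337.
The quantity actually transacted is the short side, supply: 337.

337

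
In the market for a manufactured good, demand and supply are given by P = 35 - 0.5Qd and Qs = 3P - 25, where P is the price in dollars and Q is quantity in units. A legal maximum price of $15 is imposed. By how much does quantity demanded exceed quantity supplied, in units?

20

Rearranging demand gives Qd = 70 - 2P. Equilibrium: 70 - 2P = 3P - 25, so 95 = 5P and P* = 19, Q* = 32.
Since 15 < 19, the ceiling is binding.
At P = 15: Qd = 70 - 2·15 = 40 and Qs = 3·15 - 25 = 20.
Shortage = Qd - Qs = 40 - 20 = 20.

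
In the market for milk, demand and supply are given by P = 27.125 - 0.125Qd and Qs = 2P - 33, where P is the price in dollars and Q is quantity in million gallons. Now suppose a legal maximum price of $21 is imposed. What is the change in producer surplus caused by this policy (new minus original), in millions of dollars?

Rearranging demand gives Qd = 217 - 8P. In a free market, 217 - 8P = 2P - 33 gives the equilibrium P* = 25, Q* = 17.
The ceiling of 21 is below the equilibrium price 25, so it binds.
At P = 21: Qd = 217 - 8·21 = 49 and Qs = 2·21 - 33 = 9.
Producer surplus without the control is ½ · (25 - 16.5) · 17 = 72.25.
With the ceiling, producers sell 9 units at 21, so PS = ½ · (21 - 16.5) · 9 = 20.25.
Change in producer surplus = 20.25 - 72.25 = -52.

-52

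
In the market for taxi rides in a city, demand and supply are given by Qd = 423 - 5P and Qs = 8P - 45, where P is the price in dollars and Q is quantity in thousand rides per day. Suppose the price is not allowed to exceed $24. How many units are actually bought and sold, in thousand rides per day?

147

In a free market, 423 - 5P = 8P - 45 gives the equilibrium P* = 36, Q* = 243.
Since 24 < 36, the ceiling is binding.
At P = 24: Qd = 423 - 5·24 = 303 and Qs = 8·24 - 45 = 147.
The quantity actually transacted is the short side, supply: 147.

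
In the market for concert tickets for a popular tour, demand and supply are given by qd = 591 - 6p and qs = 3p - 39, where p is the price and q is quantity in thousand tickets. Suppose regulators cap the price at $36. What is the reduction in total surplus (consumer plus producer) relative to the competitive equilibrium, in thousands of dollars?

Setting quantity demanded equal to quantity supplied, 591 - 6p = 3p - 39, gives p* = 70 and q* = 171.
Because the ceiling (36) lies below the market-clearing price, it is binding.
At p = 36: qd = 591 - 6·36 = 375 and qs = 3·36 - 39 = 69.
Quantity traded falls to 69. At q = 69 the demand price is (591 - 69)/6 = 87 and the supply price is (39 + 69)/3 = 36.
Deadweight loss = ½ · (87 - 36) · (171 - 69) = ½ · 51 · 102 = 2601.

2601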